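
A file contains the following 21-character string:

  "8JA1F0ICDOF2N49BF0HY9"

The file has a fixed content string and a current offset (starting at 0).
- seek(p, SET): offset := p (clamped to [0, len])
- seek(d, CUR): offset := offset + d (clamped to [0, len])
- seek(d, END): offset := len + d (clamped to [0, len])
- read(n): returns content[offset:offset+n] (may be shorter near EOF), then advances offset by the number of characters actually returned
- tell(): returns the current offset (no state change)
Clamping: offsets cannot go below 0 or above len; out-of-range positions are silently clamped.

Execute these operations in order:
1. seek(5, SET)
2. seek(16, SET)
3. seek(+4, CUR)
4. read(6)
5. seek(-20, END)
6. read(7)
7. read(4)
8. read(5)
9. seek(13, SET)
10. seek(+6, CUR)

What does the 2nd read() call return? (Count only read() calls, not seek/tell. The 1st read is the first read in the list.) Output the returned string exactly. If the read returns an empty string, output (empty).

Answer: JA1F0IC

Derivation:
After 1 (seek(5, SET)): offset=5
After 2 (seek(16, SET)): offset=16
After 3 (seek(+4, CUR)): offset=20
After 4 (read(6)): returned '9', offset=21
After 5 (seek(-20, END)): offset=1
After 6 (read(7)): returned 'JA1F0IC', offset=8
After 7 (read(4)): returned 'DOF2', offset=12
After 8 (read(5)): returned 'N49BF', offset=17
After 9 (seek(13, SET)): offset=13
After 10 (seek(+6, CUR)): offset=19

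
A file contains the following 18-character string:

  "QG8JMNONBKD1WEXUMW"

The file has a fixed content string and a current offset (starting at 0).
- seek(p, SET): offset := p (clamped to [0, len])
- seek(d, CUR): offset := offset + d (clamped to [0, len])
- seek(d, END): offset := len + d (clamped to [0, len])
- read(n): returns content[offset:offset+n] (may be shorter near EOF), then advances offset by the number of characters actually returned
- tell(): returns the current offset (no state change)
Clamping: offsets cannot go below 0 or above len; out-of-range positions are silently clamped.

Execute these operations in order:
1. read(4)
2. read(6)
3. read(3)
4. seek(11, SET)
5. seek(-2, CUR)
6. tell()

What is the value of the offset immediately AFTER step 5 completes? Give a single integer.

After 1 (read(4)): returned 'QG8J', offset=4
After 2 (read(6)): returned 'MNONBK', offset=10
After 3 (read(3)): returned 'D1W', offset=13
After 4 (seek(11, SET)): offset=11
After 5 (seek(-2, CUR)): offset=9

Answer: 9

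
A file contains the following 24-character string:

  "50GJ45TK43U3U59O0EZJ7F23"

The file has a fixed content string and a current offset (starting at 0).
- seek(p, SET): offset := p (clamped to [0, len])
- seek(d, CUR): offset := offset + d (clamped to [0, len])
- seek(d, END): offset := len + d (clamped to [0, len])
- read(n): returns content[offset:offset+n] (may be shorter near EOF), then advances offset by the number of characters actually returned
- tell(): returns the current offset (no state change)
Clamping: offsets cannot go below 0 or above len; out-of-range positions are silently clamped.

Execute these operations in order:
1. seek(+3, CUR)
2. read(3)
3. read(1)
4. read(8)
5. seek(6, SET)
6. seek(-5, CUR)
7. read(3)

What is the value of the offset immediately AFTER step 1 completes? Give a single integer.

Answer: 3

Derivation:
After 1 (seek(+3, CUR)): offset=3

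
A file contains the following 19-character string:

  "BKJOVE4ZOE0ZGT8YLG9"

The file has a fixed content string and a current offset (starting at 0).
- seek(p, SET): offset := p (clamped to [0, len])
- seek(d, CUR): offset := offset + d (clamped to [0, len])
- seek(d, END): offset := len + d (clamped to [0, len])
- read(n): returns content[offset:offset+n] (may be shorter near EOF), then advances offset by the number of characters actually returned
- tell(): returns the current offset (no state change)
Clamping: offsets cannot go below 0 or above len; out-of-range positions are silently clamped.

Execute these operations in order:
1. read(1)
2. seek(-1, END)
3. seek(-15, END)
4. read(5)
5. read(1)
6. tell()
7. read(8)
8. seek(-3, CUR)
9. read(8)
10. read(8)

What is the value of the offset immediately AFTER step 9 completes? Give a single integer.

After 1 (read(1)): returned 'B', offset=1
After 2 (seek(-1, END)): offset=18
After 3 (seek(-15, END)): offset=4
After 4 (read(5)): returned 'VE4ZO', offset=9
After 5 (read(1)): returned 'E', offset=10
After 6 (tell()): offset=10
After 7 (read(8)): returned '0ZGT8YLG', offset=18
After 8 (seek(-3, CUR)): offset=15
After 9 (read(8)): returned 'YLG9', offset=19

Answer: 19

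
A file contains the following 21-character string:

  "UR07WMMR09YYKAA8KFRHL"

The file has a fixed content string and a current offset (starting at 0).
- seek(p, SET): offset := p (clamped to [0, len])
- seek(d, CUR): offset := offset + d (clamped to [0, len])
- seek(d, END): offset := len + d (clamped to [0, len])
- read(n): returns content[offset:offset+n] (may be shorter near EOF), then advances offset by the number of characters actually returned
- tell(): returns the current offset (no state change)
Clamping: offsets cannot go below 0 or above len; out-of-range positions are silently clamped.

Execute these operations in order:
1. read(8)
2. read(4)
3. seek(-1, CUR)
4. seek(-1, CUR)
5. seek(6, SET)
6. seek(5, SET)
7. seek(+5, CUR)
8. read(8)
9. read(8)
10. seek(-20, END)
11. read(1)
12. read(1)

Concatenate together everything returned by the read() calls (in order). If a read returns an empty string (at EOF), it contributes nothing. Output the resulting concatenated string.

Answer: UR07WMMR09YYYYKAA8KFRHLR0

Derivation:
After 1 (read(8)): returned 'UR07WMMR', offset=8
After 2 (read(4)): returned '09YY', offset=12
After 3 (seek(-1, CUR)): offset=11
After 4 (seek(-1, CUR)): offset=10
After 5 (seek(6, SET)): offset=6
After 6 (seek(5, SET)): offset=5
After 7 (seek(+5, CUR)): offset=10
After 8 (read(8)): returned 'YYKAA8KF', offset=18
After 9 (read(8)): returned 'RHL', offset=21
After 10 (seek(-20, END)): offset=1
After 11 (read(1)): returned 'R', offset=2
After 12 (read(1)): returned '0', offset=3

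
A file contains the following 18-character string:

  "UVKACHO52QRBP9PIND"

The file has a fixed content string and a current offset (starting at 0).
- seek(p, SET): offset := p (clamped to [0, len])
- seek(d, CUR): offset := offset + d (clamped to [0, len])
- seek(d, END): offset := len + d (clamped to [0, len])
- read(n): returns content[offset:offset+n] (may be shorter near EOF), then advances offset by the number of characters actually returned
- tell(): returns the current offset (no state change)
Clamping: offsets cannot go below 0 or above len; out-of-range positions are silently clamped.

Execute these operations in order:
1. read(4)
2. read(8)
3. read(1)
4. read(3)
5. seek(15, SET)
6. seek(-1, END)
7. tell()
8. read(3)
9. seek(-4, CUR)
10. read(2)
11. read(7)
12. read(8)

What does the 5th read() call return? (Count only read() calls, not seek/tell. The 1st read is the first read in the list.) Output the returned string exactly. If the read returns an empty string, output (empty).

After 1 (read(4)): returned 'UVKA', offset=4
After 2 (read(8)): returned 'CHO52QRB', offset=12
After 3 (read(1)): returned 'P', offset=13
After 4 (read(3)): returned '9PI', offset=16
After 5 (seek(15, SET)): offset=15
After 6 (seek(-1, END)): offset=17
After 7 (tell()): offset=17
After 8 (read(3)): returned 'D', offset=18
After 9 (seek(-4, CUR)): offset=14
After 10 (read(2)): returned 'PI', offset=16
After 11 (read(7)): returned 'ND', offset=18
After 12 (read(8)): returned '', offset=18

Answer: D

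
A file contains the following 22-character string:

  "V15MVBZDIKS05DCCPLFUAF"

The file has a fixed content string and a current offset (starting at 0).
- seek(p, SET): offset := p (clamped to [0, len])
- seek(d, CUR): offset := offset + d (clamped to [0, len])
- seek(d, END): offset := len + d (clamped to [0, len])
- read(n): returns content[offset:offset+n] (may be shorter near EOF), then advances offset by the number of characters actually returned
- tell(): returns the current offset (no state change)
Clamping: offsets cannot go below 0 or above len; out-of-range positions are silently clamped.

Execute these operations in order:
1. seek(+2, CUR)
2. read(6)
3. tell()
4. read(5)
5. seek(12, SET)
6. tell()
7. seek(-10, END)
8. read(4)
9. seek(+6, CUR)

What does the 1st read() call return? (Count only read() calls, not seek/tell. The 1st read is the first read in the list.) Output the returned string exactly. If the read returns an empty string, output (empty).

Answer: 5MVBZD

Derivation:
After 1 (seek(+2, CUR)): offset=2
After 2 (read(6)): returned '5MVBZD', offset=8
After 3 (tell()): offset=8
After 4 (read(5)): returned 'IKS05', offset=13
After 5 (seek(12, SET)): offset=12
After 6 (tell()): offset=12
After 7 (seek(-10, END)): offset=12
After 8 (read(4)): returned '5DCC', offset=16
After 9 (seek(+6, CUR)): offset=22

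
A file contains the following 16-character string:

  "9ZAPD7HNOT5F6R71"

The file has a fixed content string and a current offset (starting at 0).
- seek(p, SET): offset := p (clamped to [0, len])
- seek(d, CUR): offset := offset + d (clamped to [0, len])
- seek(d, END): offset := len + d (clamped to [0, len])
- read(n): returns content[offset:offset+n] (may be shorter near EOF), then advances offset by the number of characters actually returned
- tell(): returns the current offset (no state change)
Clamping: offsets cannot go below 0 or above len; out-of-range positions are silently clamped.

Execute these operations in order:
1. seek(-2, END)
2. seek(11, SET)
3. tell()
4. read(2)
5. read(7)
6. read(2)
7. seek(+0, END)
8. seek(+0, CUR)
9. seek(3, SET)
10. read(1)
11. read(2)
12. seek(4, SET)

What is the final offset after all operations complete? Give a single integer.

Answer: 4

Derivation:
After 1 (seek(-2, END)): offset=14
After 2 (seek(11, SET)): offset=11
After 3 (tell()): offset=11
After 4 (read(2)): returned 'F6', offset=13
After 5 (read(7)): returned 'R71', offset=16
After 6 (read(2)): returned '', offset=16
After 7 (seek(+0, END)): offset=16
After 8 (seek(+0, CUR)): offset=16
After 9 (seek(3, SET)): offset=3
After 10 (read(1)): returned 'P', offset=4
After 11 (read(2)): returned 'D7', offset=6
After 12 (seek(4, SET)): offset=4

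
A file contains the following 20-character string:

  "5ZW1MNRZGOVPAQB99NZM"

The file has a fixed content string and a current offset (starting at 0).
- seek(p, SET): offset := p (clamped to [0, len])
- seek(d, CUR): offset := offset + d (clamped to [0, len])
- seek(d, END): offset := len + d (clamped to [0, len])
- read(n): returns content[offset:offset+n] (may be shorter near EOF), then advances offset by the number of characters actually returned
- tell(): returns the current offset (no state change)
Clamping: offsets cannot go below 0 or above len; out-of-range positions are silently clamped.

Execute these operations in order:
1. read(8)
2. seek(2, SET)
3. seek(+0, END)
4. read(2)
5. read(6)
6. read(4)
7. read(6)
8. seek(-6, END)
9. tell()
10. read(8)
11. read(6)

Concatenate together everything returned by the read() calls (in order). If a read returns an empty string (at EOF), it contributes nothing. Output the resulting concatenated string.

Answer: 5ZW1MNRZB99NZM

Derivation:
After 1 (read(8)): returned '5ZW1MNRZ', offset=8
After 2 (seek(2, SET)): offset=2
After 3 (seek(+0, END)): offset=20
After 4 (read(2)): returned '', offset=20
After 5 (read(6)): returned '', offset=20
After 6 (read(4)): returned '', offset=20
After 7 (read(6)): returned '', offset=20
After 8 (seek(-6, END)): offset=14
After 9 (tell()): offset=14
After 10 (read(8)): returned 'B99NZM', offset=20
After 11 (read(6)): returned '', offset=20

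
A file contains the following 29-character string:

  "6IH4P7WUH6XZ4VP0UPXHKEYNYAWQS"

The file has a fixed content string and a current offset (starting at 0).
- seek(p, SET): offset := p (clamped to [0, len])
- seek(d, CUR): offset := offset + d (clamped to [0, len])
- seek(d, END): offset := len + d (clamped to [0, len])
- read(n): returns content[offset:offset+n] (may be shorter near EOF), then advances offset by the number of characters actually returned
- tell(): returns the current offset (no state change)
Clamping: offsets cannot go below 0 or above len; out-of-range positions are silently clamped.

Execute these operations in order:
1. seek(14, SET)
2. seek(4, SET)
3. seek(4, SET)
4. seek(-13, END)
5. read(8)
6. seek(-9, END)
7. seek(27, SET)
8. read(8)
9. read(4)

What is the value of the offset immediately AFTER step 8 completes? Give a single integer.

Answer: 29

Derivation:
After 1 (seek(14, SET)): offset=14
After 2 (seek(4, SET)): offset=4
After 3 (seek(4, SET)): offset=4
After 4 (seek(-13, END)): offset=16
After 5 (read(8)): returned 'UPXHKEYN', offset=24
After 6 (seek(-9, END)): offset=20
After 7 (seek(27, SET)): offset=27
After 8 (read(8)): returned 'QS', offset=29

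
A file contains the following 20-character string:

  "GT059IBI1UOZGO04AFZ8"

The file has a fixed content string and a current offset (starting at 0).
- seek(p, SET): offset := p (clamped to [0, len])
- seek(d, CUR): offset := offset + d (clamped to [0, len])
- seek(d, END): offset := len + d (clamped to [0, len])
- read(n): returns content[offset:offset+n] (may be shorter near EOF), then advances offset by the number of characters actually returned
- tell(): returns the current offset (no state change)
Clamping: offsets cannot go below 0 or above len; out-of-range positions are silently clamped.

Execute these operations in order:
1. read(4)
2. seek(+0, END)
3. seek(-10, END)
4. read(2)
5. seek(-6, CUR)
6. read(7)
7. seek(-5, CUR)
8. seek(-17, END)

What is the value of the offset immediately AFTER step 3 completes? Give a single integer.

Answer: 10

Derivation:
After 1 (read(4)): returned 'GT05', offset=4
After 2 (seek(+0, END)): offset=20
After 3 (seek(-10, END)): offset=10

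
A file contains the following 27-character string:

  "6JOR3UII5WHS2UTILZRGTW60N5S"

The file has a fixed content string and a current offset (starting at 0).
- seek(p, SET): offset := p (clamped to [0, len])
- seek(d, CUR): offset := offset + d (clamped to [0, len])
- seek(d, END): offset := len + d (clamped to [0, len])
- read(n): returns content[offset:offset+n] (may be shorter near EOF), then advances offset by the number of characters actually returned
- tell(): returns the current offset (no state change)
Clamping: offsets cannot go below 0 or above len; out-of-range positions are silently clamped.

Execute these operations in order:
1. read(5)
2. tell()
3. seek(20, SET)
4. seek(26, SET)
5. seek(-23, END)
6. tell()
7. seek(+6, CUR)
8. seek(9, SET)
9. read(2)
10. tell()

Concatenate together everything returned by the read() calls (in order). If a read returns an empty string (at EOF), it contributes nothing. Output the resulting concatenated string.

After 1 (read(5)): returned '6JOR3', offset=5
After 2 (tell()): offset=5
After 3 (seek(20, SET)): offset=20
After 4 (seek(26, SET)): offset=26
After 5 (seek(-23, END)): offset=4
After 6 (tell()): offset=4
After 7 (seek(+6, CUR)): offset=10
After 8 (seek(9, SET)): offset=9
After 9 (read(2)): returned 'WH', offset=11
After 10 (tell()): offset=11

Answer: 6JOR3WH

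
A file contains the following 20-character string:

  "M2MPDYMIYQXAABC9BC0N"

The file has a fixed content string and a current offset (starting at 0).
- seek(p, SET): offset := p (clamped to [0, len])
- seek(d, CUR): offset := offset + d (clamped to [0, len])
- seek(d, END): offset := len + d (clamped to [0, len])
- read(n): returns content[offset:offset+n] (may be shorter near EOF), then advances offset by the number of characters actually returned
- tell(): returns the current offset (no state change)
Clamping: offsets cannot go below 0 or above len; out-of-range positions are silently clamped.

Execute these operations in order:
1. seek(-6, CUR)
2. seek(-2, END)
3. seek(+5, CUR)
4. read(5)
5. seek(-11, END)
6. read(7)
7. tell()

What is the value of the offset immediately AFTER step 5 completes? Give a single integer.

After 1 (seek(-6, CUR)): offset=0
After 2 (seek(-2, END)): offset=18
After 3 (seek(+5, CUR)): offset=20
After 4 (read(5)): returned '', offset=20
After 5 (seek(-11, END)): offset=9

Answer: 9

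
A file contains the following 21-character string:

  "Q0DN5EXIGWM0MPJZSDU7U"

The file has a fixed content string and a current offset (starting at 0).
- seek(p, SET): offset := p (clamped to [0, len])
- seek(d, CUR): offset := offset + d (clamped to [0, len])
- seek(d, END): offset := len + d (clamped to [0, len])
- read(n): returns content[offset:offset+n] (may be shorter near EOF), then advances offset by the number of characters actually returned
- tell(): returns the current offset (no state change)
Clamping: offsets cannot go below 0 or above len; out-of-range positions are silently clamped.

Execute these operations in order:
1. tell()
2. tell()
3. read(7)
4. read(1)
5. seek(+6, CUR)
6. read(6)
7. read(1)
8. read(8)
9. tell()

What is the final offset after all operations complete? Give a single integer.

Answer: 21

Derivation:
After 1 (tell()): offset=0
After 2 (tell()): offset=0
After 3 (read(7)): returned 'Q0DN5EX', offset=7
After 4 (read(1)): returned 'I', offset=8
After 5 (seek(+6, CUR)): offset=14
After 6 (read(6)): returned 'JZSDU7', offset=20
After 7 (read(1)): returned 'U', offset=21
After 8 (read(8)): returned '', offset=21
After 9 (tell()): offset=21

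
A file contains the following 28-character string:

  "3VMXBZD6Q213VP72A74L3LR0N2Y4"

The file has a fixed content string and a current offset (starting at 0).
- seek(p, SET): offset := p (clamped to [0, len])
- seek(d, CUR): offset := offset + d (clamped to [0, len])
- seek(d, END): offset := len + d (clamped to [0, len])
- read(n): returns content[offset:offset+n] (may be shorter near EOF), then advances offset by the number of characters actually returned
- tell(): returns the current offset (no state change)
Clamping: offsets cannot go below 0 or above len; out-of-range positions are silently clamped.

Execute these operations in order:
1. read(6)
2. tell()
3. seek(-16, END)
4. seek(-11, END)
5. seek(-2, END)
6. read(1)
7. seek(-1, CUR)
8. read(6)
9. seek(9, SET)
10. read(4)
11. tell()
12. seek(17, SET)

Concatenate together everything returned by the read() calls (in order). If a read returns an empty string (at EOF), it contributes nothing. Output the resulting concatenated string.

After 1 (read(6)): returned '3VMXBZ', offset=6
After 2 (tell()): offset=6
After 3 (seek(-16, END)): offset=12
After 4 (seek(-11, END)): offset=17
After 5 (seek(-2, END)): offset=26
After 6 (read(1)): returned 'Y', offset=27
After 7 (seek(-1, CUR)): offset=26
After 8 (read(6)): returned 'Y4', offset=28
After 9 (seek(9, SET)): offset=9
After 10 (read(4)): returned '213V', offset=13
After 11 (tell()): offset=13
After 12 (seek(17, SET)): offset=17

Answer: 3VMXBZYY4213V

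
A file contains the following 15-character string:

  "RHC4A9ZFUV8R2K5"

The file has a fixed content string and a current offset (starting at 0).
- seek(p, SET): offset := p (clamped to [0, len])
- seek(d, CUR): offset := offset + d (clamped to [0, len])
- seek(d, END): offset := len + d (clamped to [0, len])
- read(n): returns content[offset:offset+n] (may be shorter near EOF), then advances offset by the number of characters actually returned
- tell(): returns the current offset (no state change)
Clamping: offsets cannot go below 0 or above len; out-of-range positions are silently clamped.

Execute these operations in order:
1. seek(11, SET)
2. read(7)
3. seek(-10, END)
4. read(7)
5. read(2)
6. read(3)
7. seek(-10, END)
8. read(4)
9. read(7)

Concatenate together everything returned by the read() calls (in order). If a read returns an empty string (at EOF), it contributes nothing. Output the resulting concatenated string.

Answer: R2K59ZFUV8R2K59ZFUV8R2K5

Derivation:
After 1 (seek(11, SET)): offset=11
After 2 (read(7)): returned 'R2K5', offset=15
After 3 (seek(-10, END)): offset=5
After 4 (read(7)): returned '9ZFUV8R', offset=12
After 5 (read(2)): returned '2K', offset=14
After 6 (read(3)): returned '5', offset=15
After 7 (seek(-10, END)): offset=5
After 8 (read(4)): returned '9ZFU', offset=9
After 9 (read(7)): returned 'V8R2K5', offset=15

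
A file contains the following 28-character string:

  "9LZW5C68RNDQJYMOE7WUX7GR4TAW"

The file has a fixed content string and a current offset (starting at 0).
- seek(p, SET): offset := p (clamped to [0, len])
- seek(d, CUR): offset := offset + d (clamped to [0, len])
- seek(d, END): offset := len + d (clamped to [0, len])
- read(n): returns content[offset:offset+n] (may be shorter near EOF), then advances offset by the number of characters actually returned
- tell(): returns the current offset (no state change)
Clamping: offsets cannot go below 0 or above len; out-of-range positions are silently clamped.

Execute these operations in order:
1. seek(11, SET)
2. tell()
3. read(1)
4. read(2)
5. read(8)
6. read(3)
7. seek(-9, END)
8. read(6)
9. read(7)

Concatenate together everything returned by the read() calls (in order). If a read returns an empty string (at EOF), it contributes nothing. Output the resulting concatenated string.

After 1 (seek(11, SET)): offset=11
After 2 (tell()): offset=11
After 3 (read(1)): returned 'Q', offset=12
After 4 (read(2)): returned 'JY', offset=14
After 5 (read(8)): returned 'MOE7WUX7', offset=22
After 6 (read(3)): returned 'GR4', offset=25
After 7 (seek(-9, END)): offset=19
After 8 (read(6)): returned 'UX7GR4', offset=25
After 9 (read(7)): returned 'TAW', offset=28

Answer: QJYMOE7WUX7GR4UX7GR4TAW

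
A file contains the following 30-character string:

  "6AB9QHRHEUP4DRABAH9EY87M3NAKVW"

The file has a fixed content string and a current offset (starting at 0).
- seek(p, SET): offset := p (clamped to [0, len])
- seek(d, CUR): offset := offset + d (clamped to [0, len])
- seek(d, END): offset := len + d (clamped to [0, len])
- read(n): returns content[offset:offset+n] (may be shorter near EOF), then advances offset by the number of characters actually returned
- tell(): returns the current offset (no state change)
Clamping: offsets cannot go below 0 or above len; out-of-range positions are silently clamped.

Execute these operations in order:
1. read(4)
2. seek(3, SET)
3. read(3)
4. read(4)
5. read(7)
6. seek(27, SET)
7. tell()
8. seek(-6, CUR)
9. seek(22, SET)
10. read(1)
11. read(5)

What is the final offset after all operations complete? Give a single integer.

Answer: 28

Derivation:
After 1 (read(4)): returned '6AB9', offset=4
After 2 (seek(3, SET)): offset=3
After 3 (read(3)): returned '9QH', offset=6
After 4 (read(4)): returned 'RHEU', offset=10
After 5 (read(7)): returned 'P4DRABA', offset=17
After 6 (seek(27, SET)): offset=27
After 7 (tell()): offset=27
After 8 (seek(-6, CUR)): offset=21
After 9 (seek(22, SET)): offset=22
After 10 (read(1)): returned '7', offset=23
After 11 (read(5)): returned 'M3NAK', offset=28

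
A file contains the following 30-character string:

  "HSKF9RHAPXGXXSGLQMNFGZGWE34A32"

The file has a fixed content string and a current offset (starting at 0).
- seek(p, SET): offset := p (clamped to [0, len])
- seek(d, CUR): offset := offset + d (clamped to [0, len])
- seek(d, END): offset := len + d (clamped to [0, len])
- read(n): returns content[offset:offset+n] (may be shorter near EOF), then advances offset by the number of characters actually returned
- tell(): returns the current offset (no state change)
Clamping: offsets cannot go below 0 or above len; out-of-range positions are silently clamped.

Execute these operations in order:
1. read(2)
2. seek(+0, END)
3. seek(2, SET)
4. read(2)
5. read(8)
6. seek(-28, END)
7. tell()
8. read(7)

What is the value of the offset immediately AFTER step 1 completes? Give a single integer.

After 1 (read(2)): returned 'HS', offset=2

Answer: 2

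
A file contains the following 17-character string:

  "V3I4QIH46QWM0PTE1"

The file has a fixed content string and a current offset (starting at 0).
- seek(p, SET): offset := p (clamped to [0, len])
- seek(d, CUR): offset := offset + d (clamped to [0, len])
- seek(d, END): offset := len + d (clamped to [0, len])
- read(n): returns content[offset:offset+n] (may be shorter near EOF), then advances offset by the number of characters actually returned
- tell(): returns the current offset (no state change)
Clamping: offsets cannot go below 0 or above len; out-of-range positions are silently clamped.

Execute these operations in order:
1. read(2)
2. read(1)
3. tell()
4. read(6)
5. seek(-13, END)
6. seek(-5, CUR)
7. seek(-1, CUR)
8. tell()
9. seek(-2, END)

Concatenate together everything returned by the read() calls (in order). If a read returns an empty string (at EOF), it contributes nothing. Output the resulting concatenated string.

After 1 (read(2)): returned 'V3', offset=2
After 2 (read(1)): returned 'I', offset=3
After 3 (tell()): offset=3
After 4 (read(6)): returned '4QIH46', offset=9
After 5 (seek(-13, END)): offset=4
After 6 (seek(-5, CUR)): offset=0
After 7 (seek(-1, CUR)): offset=0
After 8 (tell()): offset=0
After 9 (seek(-2, END)): offset=15

Answer: V3I4QIH46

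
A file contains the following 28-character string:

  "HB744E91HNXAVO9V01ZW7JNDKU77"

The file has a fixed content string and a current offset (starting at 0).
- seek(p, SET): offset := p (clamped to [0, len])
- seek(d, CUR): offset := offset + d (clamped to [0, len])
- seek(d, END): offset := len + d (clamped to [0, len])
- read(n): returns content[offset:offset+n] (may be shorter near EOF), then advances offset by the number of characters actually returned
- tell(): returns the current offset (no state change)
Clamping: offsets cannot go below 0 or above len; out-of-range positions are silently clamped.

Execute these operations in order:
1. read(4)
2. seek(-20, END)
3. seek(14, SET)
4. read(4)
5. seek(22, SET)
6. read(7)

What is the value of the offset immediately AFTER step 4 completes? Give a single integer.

After 1 (read(4)): returned 'HB74', offset=4
After 2 (seek(-20, END)): offset=8
After 3 (seek(14, SET)): offset=14
After 4 (read(4)): returned '9V01', offset=18

Answer: 18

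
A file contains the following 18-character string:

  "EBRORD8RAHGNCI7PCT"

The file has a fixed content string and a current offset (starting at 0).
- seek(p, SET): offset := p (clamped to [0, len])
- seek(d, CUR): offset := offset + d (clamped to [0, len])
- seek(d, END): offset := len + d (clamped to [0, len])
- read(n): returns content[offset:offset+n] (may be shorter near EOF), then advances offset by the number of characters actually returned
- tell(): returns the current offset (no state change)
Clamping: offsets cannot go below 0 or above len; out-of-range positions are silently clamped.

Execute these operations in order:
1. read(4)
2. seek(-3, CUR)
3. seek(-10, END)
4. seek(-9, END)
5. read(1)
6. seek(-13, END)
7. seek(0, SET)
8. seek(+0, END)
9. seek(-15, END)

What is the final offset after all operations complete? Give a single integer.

After 1 (read(4)): returned 'EBRO', offset=4
After 2 (seek(-3, CUR)): offset=1
After 3 (seek(-10, END)): offset=8
After 4 (seek(-9, END)): offset=9
After 5 (read(1)): returned 'H', offset=10
After 6 (seek(-13, END)): offset=5
After 7 (seek(0, SET)): offset=0
After 8 (seek(+0, END)): offset=18
After 9 (seek(-15, END)): offset=3

Answer: 3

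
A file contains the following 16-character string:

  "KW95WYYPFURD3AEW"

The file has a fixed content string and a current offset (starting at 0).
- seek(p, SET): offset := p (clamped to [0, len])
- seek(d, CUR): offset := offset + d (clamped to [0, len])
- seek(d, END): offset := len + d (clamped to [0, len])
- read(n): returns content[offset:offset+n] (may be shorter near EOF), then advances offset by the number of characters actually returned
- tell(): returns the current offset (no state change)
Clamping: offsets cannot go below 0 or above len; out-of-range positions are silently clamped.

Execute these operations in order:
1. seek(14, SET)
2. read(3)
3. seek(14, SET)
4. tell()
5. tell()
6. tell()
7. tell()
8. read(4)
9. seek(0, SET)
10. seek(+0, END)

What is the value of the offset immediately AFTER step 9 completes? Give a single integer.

After 1 (seek(14, SET)): offset=14
After 2 (read(3)): returned 'EW', offset=16
After 3 (seek(14, SET)): offset=14
After 4 (tell()): offset=14
After 5 (tell()): offset=14
After 6 (tell()): offset=14
After 7 (tell()): offset=14
After 8 (read(4)): returned 'EW', offset=16
After 9 (seek(0, SET)): offset=0

Answer: 0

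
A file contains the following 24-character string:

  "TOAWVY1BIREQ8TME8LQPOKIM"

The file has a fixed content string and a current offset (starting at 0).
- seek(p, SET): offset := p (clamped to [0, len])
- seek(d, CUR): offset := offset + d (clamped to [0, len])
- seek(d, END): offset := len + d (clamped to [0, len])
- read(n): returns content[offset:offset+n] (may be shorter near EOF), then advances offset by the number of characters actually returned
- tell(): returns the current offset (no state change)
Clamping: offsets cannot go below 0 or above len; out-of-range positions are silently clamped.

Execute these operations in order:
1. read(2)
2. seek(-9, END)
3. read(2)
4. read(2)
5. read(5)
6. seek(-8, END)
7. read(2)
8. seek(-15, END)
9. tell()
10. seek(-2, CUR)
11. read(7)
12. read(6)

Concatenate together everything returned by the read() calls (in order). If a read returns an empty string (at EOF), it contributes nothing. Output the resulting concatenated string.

After 1 (read(2)): returned 'TO', offset=2
After 2 (seek(-9, END)): offset=15
After 3 (read(2)): returned 'E8', offset=17
After 4 (read(2)): returned 'LQ', offset=19
After 5 (read(5)): returned 'POKIM', offset=24
After 6 (seek(-8, END)): offset=16
After 7 (read(2)): returned '8L', offset=18
After 8 (seek(-15, END)): offset=9
After 9 (tell()): offset=9
After 10 (seek(-2, CUR)): offset=7
After 11 (read(7)): returned 'BIREQ8T', offset=14
After 12 (read(6)): returned 'ME8LQP', offset=20

Answer: TOE8LQPOKIM8LBIREQ8TME8LQP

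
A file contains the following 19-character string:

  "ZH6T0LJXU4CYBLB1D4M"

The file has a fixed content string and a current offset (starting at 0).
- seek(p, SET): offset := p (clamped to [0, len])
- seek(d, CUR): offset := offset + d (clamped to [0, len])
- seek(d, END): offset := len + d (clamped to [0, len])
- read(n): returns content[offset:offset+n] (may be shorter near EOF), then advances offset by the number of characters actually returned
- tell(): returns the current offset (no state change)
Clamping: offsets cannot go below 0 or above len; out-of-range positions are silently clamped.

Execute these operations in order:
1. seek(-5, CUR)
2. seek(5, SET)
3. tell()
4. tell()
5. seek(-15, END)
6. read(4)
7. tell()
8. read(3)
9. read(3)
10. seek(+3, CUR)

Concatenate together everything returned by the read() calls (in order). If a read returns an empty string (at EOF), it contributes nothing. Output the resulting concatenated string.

After 1 (seek(-5, CUR)): offset=0
After 2 (seek(5, SET)): offset=5
After 3 (tell()): offset=5
After 4 (tell()): offset=5
After 5 (seek(-15, END)): offset=4
After 6 (read(4)): returned '0LJX', offset=8
After 7 (tell()): offset=8
After 8 (read(3)): returned 'U4C', offset=11
After 9 (read(3)): returned 'YBL', offset=14
After 10 (seek(+3, CUR)): offset=17

Answer: 0LJXU4CYBL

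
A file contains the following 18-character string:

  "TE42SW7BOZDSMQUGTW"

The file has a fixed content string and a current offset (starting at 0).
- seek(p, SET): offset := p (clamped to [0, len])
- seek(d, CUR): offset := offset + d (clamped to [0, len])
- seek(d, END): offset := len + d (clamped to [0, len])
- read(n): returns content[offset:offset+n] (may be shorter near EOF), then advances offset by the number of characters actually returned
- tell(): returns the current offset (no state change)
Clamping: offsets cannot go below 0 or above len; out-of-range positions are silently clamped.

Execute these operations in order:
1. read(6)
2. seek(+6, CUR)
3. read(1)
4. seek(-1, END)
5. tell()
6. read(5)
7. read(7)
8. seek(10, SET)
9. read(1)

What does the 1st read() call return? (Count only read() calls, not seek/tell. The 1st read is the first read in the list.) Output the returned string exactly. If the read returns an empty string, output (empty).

After 1 (read(6)): returned 'TE42SW', offset=6
After 2 (seek(+6, CUR)): offset=12
After 3 (read(1)): returned 'M', offset=13
After 4 (seek(-1, END)): offset=17
After 5 (tell()): offset=17
After 6 (read(5)): returned 'W', offset=18
After 7 (read(7)): returned '', offset=18
After 8 (seek(10, SET)): offset=10
After 9 (read(1)): returned 'D', offset=11

Answer: TE42SW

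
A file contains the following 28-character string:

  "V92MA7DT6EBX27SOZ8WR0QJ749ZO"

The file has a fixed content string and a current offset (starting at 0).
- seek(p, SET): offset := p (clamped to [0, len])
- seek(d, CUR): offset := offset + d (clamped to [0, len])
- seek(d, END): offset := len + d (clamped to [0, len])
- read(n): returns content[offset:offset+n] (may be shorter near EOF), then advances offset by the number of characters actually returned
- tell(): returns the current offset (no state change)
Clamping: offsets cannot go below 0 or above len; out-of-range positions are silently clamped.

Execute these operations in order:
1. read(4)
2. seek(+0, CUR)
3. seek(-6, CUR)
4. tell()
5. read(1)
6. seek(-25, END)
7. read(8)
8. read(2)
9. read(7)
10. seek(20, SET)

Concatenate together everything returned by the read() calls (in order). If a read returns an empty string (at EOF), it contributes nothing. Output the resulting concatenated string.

After 1 (read(4)): returned 'V92M', offset=4
After 2 (seek(+0, CUR)): offset=4
After 3 (seek(-6, CUR)): offset=0
After 4 (tell()): offset=0
After 5 (read(1)): returned 'V', offset=1
After 6 (seek(-25, END)): offset=3
After 7 (read(8)): returned 'MA7DT6EB', offset=11
After 8 (read(2)): returned 'X2', offset=13
After 9 (read(7)): returned '7SOZ8WR', offset=20
After 10 (seek(20, SET)): offset=20

Answer: V92MVMA7DT6EBX27SOZ8WR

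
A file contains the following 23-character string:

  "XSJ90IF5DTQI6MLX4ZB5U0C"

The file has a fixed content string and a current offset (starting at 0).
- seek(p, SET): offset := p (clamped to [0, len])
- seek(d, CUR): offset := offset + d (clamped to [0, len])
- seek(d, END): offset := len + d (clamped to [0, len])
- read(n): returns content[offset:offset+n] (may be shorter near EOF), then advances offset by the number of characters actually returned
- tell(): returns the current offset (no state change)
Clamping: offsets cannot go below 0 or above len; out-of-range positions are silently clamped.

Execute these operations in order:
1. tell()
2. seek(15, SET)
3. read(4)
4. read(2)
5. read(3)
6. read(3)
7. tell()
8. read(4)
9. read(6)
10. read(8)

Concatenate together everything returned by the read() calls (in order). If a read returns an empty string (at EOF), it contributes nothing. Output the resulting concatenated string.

Answer: X4ZB5U0C

Derivation:
After 1 (tell()): offset=0
After 2 (seek(15, SET)): offset=15
After 3 (read(4)): returned 'X4ZB', offset=19
After 4 (read(2)): returned '5U', offset=21
After 5 (read(3)): returned '0C', offset=23
After 6 (read(3)): returned '', offset=23
After 7 (tell()): offset=23
After 8 (read(4)): returned '', offset=23
After 9 (read(6)): returned '', offset=23
After 10 (read(8)): returned '', offset=23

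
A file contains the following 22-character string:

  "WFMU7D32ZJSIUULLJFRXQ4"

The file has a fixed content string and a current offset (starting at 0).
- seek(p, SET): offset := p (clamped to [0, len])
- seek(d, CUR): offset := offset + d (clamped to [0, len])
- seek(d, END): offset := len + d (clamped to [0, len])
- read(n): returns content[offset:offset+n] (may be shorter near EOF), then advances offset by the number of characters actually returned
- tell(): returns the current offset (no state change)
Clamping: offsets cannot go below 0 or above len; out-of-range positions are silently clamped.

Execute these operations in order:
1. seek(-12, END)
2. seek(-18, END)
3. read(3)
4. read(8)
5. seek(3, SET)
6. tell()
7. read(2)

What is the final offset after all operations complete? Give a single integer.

Answer: 5

Derivation:
After 1 (seek(-12, END)): offset=10
After 2 (seek(-18, END)): offset=4
After 3 (read(3)): returned '7D3', offset=7
After 4 (read(8)): returned '2ZJSIUUL', offset=15
After 5 (seek(3, SET)): offset=3
After 6 (tell()): offset=3
After 7 (read(2)): returned 'U7', offset=5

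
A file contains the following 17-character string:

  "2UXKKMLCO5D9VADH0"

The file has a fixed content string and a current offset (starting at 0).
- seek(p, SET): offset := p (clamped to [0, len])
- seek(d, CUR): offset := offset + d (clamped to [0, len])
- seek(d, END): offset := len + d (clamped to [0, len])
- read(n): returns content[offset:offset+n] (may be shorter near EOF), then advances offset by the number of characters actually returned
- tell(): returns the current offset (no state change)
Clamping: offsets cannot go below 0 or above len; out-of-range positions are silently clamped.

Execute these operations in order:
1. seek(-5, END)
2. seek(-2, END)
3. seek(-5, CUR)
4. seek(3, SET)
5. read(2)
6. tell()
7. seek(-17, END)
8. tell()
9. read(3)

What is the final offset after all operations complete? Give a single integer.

After 1 (seek(-5, END)): offset=12
After 2 (seek(-2, END)): offset=15
After 3 (seek(-5, CUR)): offset=10
After 4 (seek(3, SET)): offset=3
After 5 (read(2)): returned 'KK', offset=5
After 6 (tell()): offset=5
After 7 (seek(-17, END)): offset=0
After 8 (tell()): offset=0
After 9 (read(3)): returned '2UX', offset=3

Answer: 3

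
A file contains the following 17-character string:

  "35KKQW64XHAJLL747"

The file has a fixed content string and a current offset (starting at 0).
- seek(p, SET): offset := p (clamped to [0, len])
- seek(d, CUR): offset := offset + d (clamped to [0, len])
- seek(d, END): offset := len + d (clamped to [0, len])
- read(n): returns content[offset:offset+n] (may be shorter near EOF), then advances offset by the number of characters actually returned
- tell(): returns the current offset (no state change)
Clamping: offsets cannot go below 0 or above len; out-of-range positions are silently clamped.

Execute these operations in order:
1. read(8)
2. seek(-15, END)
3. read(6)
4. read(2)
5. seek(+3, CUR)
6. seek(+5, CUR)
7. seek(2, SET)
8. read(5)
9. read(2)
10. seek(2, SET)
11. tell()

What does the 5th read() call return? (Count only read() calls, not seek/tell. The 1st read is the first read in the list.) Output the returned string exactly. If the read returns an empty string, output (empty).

After 1 (read(8)): returned '35KKQW64', offset=8
After 2 (seek(-15, END)): offset=2
After 3 (read(6)): returned 'KKQW64', offset=8
After 4 (read(2)): returned 'XH', offset=10
After 5 (seek(+3, CUR)): offset=13
After 6 (seek(+5, CUR)): offset=17
After 7 (seek(2, SET)): offset=2
After 8 (read(5)): returned 'KKQW6', offset=7
After 9 (read(2)): returned '4X', offset=9
After 10 (seek(2, SET)): offset=2
After 11 (tell()): offset=2

Answer: 4X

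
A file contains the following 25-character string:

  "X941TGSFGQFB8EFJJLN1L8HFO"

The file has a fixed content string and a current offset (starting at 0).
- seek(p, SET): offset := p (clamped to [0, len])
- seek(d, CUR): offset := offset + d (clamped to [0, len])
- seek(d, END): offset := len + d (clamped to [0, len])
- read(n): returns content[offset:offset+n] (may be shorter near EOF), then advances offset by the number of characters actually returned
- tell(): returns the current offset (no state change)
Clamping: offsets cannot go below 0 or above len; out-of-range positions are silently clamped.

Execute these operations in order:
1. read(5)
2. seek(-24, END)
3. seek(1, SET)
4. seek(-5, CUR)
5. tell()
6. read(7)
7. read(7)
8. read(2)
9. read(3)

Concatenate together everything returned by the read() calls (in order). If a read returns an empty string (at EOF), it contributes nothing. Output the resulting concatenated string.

Answer: X941TX941TGSFGQFB8EFJJLN

Derivation:
After 1 (read(5)): returned 'X941T', offset=5
After 2 (seek(-24, END)): offset=1
After 3 (seek(1, SET)): offset=1
After 4 (seek(-5, CUR)): offset=0
After 5 (tell()): offset=0
After 6 (read(7)): returned 'X941TGS', offset=7
After 7 (read(7)): returned 'FGQFB8E', offset=14
After 8 (read(2)): returned 'FJ', offset=16
After 9 (read(3)): returned 'JLN', offset=19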